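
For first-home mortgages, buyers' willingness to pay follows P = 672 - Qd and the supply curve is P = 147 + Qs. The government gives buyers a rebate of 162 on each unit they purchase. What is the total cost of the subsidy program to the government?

Government cost = 55647

Pre-subsidy: 672 - Q = 147 + Q gives Q* = 262.5 and P* = 409.5.
With the rebate, buyers effectively pay Pb = Ps − 162, where Ps is the price sellers receive.
On the curves, Pb = 672 - Q and Ps = 147 + Q; the wedge Ps − Pb = 162 gives 147 + Q − (672 - Q) = 162, so Q' = 343.5.
Then Pb = 672 − 1·343.5 = 328.5 and Ps = 147 + 1·343.5 = 490.5.
Government outlay = subsidy × quantity = 162 × 343.5 = 55647.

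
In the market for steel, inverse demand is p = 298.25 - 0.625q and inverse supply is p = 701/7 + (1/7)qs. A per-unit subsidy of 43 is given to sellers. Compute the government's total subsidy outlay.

Pre-subsidy: 298.25 - 0.625q = 701/7 + (1/7)q gives q* = 258 and p* = 137.
With the subsidy, sellers receive ps = pb + 43 for each unit, where pb is the price buyers pay.
On the curves, pb = 298.25 - 0.625q and ps = 701/7 + (1/7)q; the wedge ps − pb = 43 gives 701/7 + (1/7)q − (298.25 - 0.625q) = 43, so q' = 314.
Then pb = 298.25 − 0.625·314 = 102 and ps = 701/7 + (1/7)·314 = 145.
Government outlay = subsidy × quantity = 43 × 314 = 13502.

Government cost = 13502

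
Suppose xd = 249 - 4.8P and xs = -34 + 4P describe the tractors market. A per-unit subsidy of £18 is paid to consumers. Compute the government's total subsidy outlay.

Government cost = 26514/11

Pre-subsidy: 249 - 4.8P = -34 + 4P gives P* = 1415/44, x* = 1041/11.
With the rebate, buyers effectively pay Pb = Ps − 18, where Ps is the price sellers receive.
Demand in terms of Ps becomes xd = 249 − 4.8(Ps − 18) = 335.4 - 4.8Ps. Setting this equal to supply: 335.4 - 4.8Ps = -34 + 4Ps, so Ps = 1847/44.
Buyers pay Pb = 1847/44 − 18 = 1055/44; x' = -34 + 4·(1847/44) = 1473/11.
Government outlay = subsidy × quantity = 18 × 1473/11 = 26514/11.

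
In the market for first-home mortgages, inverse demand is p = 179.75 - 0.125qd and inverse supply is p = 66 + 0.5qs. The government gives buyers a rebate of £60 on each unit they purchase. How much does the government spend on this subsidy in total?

Government cost = £16680

Pre-subsidy: 179.75 - 0.125q = 66 + 0.5q gives q* = 182 and p* = 157.
With the rebate, buyers effectively pay pb = ps − 60, where ps is the price sellers receive.
On the curves, pb = 179.75 - 0.125q and ps = 66 + 0.5q; the wedge ps − pb = 60 gives 66 + 0.5q − (179.75 - 0.125q) = 60, so q' = 278.
Then pb = 179.75 − 0.125·278 = 145 and ps = 66 + 0.5·278 = 205.
Government outlay = subsidy × quantity = 60 × 278 = 16680.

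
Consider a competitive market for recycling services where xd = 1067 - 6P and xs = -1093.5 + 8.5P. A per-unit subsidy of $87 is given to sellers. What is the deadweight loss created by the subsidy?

Pre-subsidy: 1067 - 6P = -1093.5 + 8.5P gives P* = 149, x* = 173.
With the subsidy, sellers receive Ps = Pb + 87 for each unit, where Pb is the price buyers pay.
Supply in terms of Pb becomes xs = -1093.5 + 8.5(Pb + 87) = -354 + 8.5Pb. Setting this equal to demand: 1067 - 6Pb = -354 + 8.5Pb, so Pb = 98.
Sellers receive Ps = 98 + 87 = 185; x' = 1067 − 6·98 = 479.
The subsidy expands output by 479 − 173 = 306 past the efficient level; on those units the gap between marginal cost and willingness to pay runs from 0 up to 87.
DWL = ½ × 87 × 306 = 13311.

Deadweight loss = $13311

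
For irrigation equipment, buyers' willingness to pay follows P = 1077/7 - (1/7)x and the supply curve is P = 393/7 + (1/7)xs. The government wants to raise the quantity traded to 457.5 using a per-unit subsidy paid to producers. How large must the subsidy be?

Required subsidy s = 33 per unit

At x = 457.5, from the demand curve buyers pay Pb = 1077/7 − (1/7)·457.5 = 88.5; from the supply curve sellers need Ps = 393/7 + (1/7)·457.5 = 121.5.
The subsidy must fill the gap: s = Ps − Pb = 121.5 − 88.5 = 33.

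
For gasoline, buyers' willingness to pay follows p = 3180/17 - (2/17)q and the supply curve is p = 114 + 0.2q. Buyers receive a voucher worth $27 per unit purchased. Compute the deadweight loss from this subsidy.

Deadweight loss = $1147.5

Pre-subsidy: 3180/17 - (2/17)q = 114 + 0.2q gives q* = 230 and p* = 160.
With the rebate, buyers effectively pay pb = ps − 27, where ps is the price sellers receive.
On the curves, pb = 3180/17 - (2/17)q and ps = 114 + 0.2q; the wedge ps − pb = 27 gives 114 + 0.2q − (3180/17 - (2/17)q) = 27, so q' = 315.
Then pb = 3180/17 − (2/17)·315 = 150 and ps = 114 + 0.2·315 = 177.
The subsidy expands output by 315 − 230 = 85 past the efficient level; on those units the gap between marginal cost and willingness to pay runs from 0 up to 27.
DWL = ½ × 27 × 85 = 1147.5.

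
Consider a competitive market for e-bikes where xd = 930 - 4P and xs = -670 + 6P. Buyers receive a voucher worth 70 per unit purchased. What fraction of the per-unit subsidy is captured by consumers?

Pre-subsidy: 930 - 4P = -670 + 6P gives P* = 160, x* = 290.
With the rebate, buyers effectively pay Pb = Ps − 70, where Ps is the price sellers receive.
Demand in terms of Ps becomes xd = 930 − 4(Ps − 70) = 1210 - 4Ps. Setting this equal to supply: 1210 - 4Ps = -670 + 6Ps, so Ps = 188.
Buyers pay Pb = 188 − 70 = 118; x' = -670 + 6·188 = 458.
Buyers' price falls by P* − Pb = 160 − 118 = 42; sellers' price rises by Ps − P* = 188 − 160 = 28.
So consumers capture 42/70 = 0.6 of each unit of subsidy.

Consumer share = 0.6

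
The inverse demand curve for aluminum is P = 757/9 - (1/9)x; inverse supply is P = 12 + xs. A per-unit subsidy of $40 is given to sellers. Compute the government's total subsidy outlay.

Government cost = $4036

Pre-subsidy: 757/9 - (1/9)x = 12 + x gives x* = 64.9 and P* = 76.9.
With the subsidy, sellers receive Ps = Pb + 40 for each unit, where Pb is the price buyers pay.
On the curves, Pb = 757/9 - (1/9)x and Ps = 12 + x; the wedge Ps − Pb = 40 gives 12 + x − (757/9 - (1/9)x) = 40, so x' = 100.9.
Then Pb = 757/9 − (1/9)·100.9 = 72.9 and Ps = 12 + 1·100.9 = 112.9.
Government outlay = subsidy × quantity = 40 × 100.9 = 4036.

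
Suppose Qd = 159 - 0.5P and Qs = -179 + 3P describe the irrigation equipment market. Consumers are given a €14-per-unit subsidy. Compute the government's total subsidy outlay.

Government cost = €1634

Pre-subsidy: 159 - 0.5P = -179 + 3P gives P* = 676/7, Q* = 775/7.
With the rebate, buyers effectively pay Pb = Ps − 14, where Ps is the price sellers receive.
Demand in terms of Ps becomes Qd = 159 − 0.5(Ps − 14) = 166 - 0.5Ps. Setting this equal to supply: 166 - 0.5Ps = -179 + 3Ps, so Ps = 690/7.
Buyers pay Pb = 690/7 − 14 = 592/7; Q' = -179 + 3·(690/7) = 817/7.
Government outlay = subsidy × quantity = 14 × 817/7 = 1634.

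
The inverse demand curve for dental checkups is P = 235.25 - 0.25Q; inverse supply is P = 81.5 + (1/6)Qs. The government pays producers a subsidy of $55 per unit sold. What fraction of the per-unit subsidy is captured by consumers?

Pre-subsidy: 235.25 - 0.25Q = 81.5 + (1/6)Q gives Q* = 369 and P* = 143.
With the subsidy, sellers receive Ps = Pb + 55 for each unit, where Pb is the price buyers pay.
On the curves, Pb = 235.25 - 0.25Q and Ps = 81.5 + (1/6)Q; the wedge Ps − Pb = 55 gives 81.5 + (1/6)Q − (235.25 - 0.25Q) = 55, so Q' = 501.
Then Pb = 235.25 − 0.25·501 = 110 and Ps = 81.5 + (1/6)·501 = 165.
Buyers' price falls by P* − Pb = 143 − 110 = 33; sellers' price rises by Ps − P* = 165 − 143 = 22.
So consumers capture 33/55 = 0.6 of each unit of subsidy.

Consumer share = 0.6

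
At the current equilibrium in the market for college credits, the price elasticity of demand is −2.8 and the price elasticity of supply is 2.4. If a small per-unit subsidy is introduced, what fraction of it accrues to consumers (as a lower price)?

Consumer share = 6/13

For a small subsidy around the equilibrium, the benefit split depends on the relative slopes, which at a point are proportional to the elasticities.
Buyer share = εs/(εs + |εd|) = 2.4/(2.4 + 2.8) = 6/13; seller share = |εd|/(εs + |εd|) = 7/13.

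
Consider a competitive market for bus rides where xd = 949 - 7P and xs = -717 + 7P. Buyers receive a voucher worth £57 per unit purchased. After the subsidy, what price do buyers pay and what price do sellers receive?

Buyers pay £90.5; sellers receive £147.5

Pre-subsidy: 949 - 7P = -717 + 7P gives P* = 119, x* = 116.
With the rebate, buyers effectively pay Pb = Ps − 57, where Ps is the price sellers receive.
Demand in terms of Ps becomes xd = 949 − 7(Ps − 57) = 1348 - 7Ps. Setting this equal to supply: 1348 - 7Ps = -717 + 7Ps, so Ps = 147.5.
Buyers pay Pb = 147.5 − 57 = 90.5; x' = -717 + 7·147.5 = 315.5.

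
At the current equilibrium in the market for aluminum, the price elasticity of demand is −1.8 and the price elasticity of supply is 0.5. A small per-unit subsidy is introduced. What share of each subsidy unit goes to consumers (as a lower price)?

For a small subsidy around the equilibrium, the benefit split depends on the relative slopes, which at a point are proportional to the elasticities.
Buyer share = εs/(εs + |εd|) = 0.5/(0.5 + 1.8) = 5/23; seller share = |εd|/(εs + |εd|) = 18/23.

Consumer share = 5/23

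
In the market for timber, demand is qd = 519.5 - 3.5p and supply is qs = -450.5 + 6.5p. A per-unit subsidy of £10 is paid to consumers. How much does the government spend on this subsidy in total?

Government cost = £2027.5

Pre-subsidy: 519.5 - 3.5p = -450.5 + 6.5p gives p* = 97, q* = 180.
With the rebate, buyers effectively pay pb = ps − 10, where ps is the price sellers receive.
Demand in terms of ps becomes qd = 519.5 − 3.5(ps − 10) = 554.5 - 3.5ps. Setting this equal to supply: 554.5 - 3.5ps = -450.5 + 6.5ps, so ps = 100.5.
Buyers pay pb = 100.5 − 10 = 90.5; q' = -450.5 + 6.5·100.5 = 202.75.
Government outlay = subsidy × quantity = 10 × 202.75 = 2027.5.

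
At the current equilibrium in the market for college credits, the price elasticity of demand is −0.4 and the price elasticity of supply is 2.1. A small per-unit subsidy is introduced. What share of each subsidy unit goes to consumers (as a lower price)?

Consumer share = 0.84

For a small subsidy around the equilibrium, the benefit split depends on the relative slopes, which at a point are proportional to the elasticities.
Buyer share = εs/(εs + |εd|) = 2.1/(2.1 + 0.4) = 0.84; seller share = |εd|/(εs + |εd|) = 0.16.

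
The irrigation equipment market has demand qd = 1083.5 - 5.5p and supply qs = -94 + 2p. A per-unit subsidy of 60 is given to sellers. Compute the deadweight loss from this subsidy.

Deadweight loss = 2640

Pre-subsidy: 1083.5 - 5.5p = -94 + 2p gives p* = 157, q* = 220.
With the subsidy, sellers receive ps = pb + 60 for each unit, where pb is the price buyers pay.
Supply in terms of pb becomes qs = -94 + 2(pb + 60) = 26 + 2pb. Setting this equal to demand: 1083.5 - 5.5pb = 26 + 2pb, so pb = 141.
Sellers receive ps = 141 + 60 = 201; q' = 1083.5 − 5.5·141 = 308.
The subsidy expands output by 308 − 220 = 88 past the efficient level; on those units the gap between marginal cost and willingness to pay runs from 0 up to 60.
DWL = ½ × 60 × 88 = 2640.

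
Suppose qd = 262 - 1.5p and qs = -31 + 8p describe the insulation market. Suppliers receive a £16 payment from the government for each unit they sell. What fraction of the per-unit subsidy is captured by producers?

Pre-subsidy: 262 - 1.5p = -31 + 8p gives p* = 586/19, q* = 4099/19.
With the subsidy, sellers receive ps = pb + 16 for each unit, where pb is the price buyers pay.
Supply in terms of pb becomes qs = -31 + 8(pb + 16) = 97 + 8pb. Setting this equal to demand: 262 - 1.5pb = 97 + 8pb, so pb = 330/19.
Sellers receive ps = 330/19 + 16 = 634/19; q' = 262 − 1.5·(330/19) = 4483/19.
Buyers' price falls by p* − pb = 586/19 − 330/19 = 256/19; sellers' price rises by ps − p* = 634/19 − 586/19 = 48/19.
So producers capture (48/19)/16 = 3/19 of each unit of subsidy.

Producer share = 3/19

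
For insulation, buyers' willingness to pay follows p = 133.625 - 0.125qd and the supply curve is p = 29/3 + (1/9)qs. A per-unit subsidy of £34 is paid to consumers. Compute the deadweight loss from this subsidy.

Deadweight loss = £2448

Pre-subsidy: 133.625 - 0.125q = 29/3 + (1/9)q gives q* = 525 and p* = 68.
With the rebate, buyers effectively pay pb = ps − 34, where ps is the price sellers receive.
On the curves, pb = 133.625 - 0.125q and ps = 29/3 + (1/9)q; the wedge ps − pb = 34 gives 29/3 + (1/9)q − (133.625 - 0.125q) = 34, so q' = 669.
Then pb = 133.625 − 0.125·669 = 50 and ps = 29/3 + (1/9)·669 = 84.
The subsidy expands output by 669 − 525 = 144 past the efficient level; on those units the gap between marginal cost and willingness to pay runs from 0 up to 34.
DWL = ½ × 34 × 144 = 2448.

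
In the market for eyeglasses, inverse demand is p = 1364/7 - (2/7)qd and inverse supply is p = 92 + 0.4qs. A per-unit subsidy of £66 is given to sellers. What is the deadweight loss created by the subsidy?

Pre-subsidy: 1364/7 - (2/7)q = 92 + 0.4q gives q* = 150 and p* = 152.
With the subsidy, sellers receive ps = pb + 66 for each unit, where pb is the price buyers pay.
On the curves, pb = 1364/7 - (2/7)q and ps = 92 + 0.4q; the wedge ps − pb = 66 gives 92 + 0.4q − (1364/7 - (2/7)q) = 66, so q' = 246.25.
Then pb = 1364/7 − (2/7)·246.25 = 124.5 and ps = 92 + 0.4·246.25 = 190.5.
The subsidy expands output by 246.25 − 150 = 96.25 past the efficient level; on those units the gap between marginal cost and willingness to pay runs from 0 up to 66.
DWL = ½ × 66 × 96.25 = 3176.25.

Deadweight loss = £3176.25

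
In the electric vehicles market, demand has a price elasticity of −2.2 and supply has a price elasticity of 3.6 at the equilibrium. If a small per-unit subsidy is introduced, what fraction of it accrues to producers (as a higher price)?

Producer share = 11/29

For a small subsidy around the equilibrium, the benefit split depends on the relative slopes, which at a point are proportional to the elasticities.
Buyer share = εs/(εs + |εd|) = 3.6/(3.6 + 2.2) = 18/29; seller share = |εd|/(εs + |εd|) = 11/29.
So producers capture 11/29 of the subsidy.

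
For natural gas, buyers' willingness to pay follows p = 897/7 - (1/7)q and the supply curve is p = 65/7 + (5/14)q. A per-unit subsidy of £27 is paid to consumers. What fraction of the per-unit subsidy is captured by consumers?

Consumer share = 2/7

Pre-subsidy: 897/7 - (1/7)q = 65/7 + (5/14)q gives q* = 1664/7 and p* = 4615/49.
With the rebate, buyers effectively pay pb = ps − 27, where ps is the price sellers receive.
On the curves, pb = 897/7 - (1/7)q and ps = 65/7 + (5/14)q; the wedge ps − pb = 27 gives 65/7 + (5/14)q − (897/7 - (1/7)q) = 27, so q' = 2042/7.
Then pb = 897/7 − (1/7)·(2042/7) = 4237/49 and ps = 65/7 + (5/14)·(2042/7) = 5560/49.
Buyers' price falls by p* − pb = 4615/49 − 4237/49 = 54/7; sellers' price rises by ps − p* = 5560/49 − 4615/49 = 135/7.
So consumers capture (54/7)/27 = 2/7 of each unit of subsidy.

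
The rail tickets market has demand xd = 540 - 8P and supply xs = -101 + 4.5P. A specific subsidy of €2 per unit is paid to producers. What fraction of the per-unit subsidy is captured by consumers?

Pre-subsidy: 540 - 8P = -101 + 4.5P gives P* = 51.28, x* = 129.76.
With the subsidy, sellers receive Ps = Pb + 2 for each unit, where Pb is the price buyers pay.
Supply in terms of Pb becomes xs = -101 + 4.5(Pb + 2) = -92 + 4.5Pb. Setting this equal to demand: 540 - 8Pb = -92 + 4.5Pb, so Pb = 50.56.
Sellers receive Ps = 50.56 + 2 = 52.56; x' = 540 − 8·50.56 = 135.52.
Buyers' price falls by P* − Pb = 51.28 − 50.56 = 0.72; sellers' price rises by Ps − P* = 52.56 − 51.28 = 1.28.
So consumers capture 0.72/2 = 0.36 of each unit of subsidy.

Consumer share = 0.36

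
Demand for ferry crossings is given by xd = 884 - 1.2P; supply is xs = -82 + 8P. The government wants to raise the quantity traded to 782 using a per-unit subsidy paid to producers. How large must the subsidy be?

At x = 782, invert demand for the buyer price: Pb = (884 − 782)/1.2 = 85; invert supply for the seller price: Ps = (782 − (-82))/8 = 108.
The subsidy must fill the gap: s = Ps − Pb = 108 − 85 = 23.

Required subsidy s = 23 per unit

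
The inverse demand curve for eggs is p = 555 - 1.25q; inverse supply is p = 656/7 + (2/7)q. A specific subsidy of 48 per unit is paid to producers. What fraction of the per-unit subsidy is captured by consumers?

Pre-subsidy: 555 - 1.25q = 656/7 + (2/7)q gives q* = 12916/43 and p* = 7720/43.
With the subsidy, sellers receive ps = pb + 48 for each unit, where pb is the price buyers pay.
On the curves, pb = 555 - 1.25q and ps = 656/7 + (2/7)q; the wedge ps − pb = 48 gives 656/7 + (2/7)q − (555 - 1.25q) = 48, so q' = 14260/43.
Then pb = 555 − 1.25·(14260/43) = 6040/43 and ps = 656/7 + (2/7)·(14260/43) = 8104/43.
Buyers' price falls by p* − pb = 7720/43 − 6040/43 = 1680/43; sellers' price rises by ps − p* = 8104/43 − 7720/43 = 384/43.
So consumers capture (1680/43)/48 = 35/43 of each unit of subsidy.

Consumer share = 35/43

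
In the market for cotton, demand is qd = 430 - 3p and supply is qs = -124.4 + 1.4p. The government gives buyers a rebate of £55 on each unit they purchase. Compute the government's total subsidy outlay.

Pre-subsidy: 430 - 3p = -124.4 + 1.4p gives p* = 126, q* = 52.
With the rebate, buyers effectively pay pb = ps − 55, where ps is the price sellers receive.
Demand in terms of ps becomes qd = 430 − 3(ps − 55) = 595 - 3ps. Setting this equal to supply: 595 - 3ps = -124.4 + 1.4ps, so ps = 163.5.
Buyers pay pb = 163.5 − 55 = 108.5; q' = -124.4 + 1.4·163.5 = 104.5.
Government outlay = subsidy × quantity = 55 × 104.5 = 5747.5.

Government cost = £5747.5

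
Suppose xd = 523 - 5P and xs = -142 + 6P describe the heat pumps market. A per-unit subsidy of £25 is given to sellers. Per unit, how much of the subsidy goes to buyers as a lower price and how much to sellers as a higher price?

Buyers gain 150/11 per unit; sellers gain 125/11 per unit

Pre-subsidy: 523 - 5P = -142 + 6P gives P* = 665/11, x* = 2428/11.
With the subsidy, sellers receive Ps = Pb + 25 for each unit, where Pb is the price buyers pay.
Supply in terms of Pb becomes xs = -142 + 6(Pb + 25) = 8 + 6Pb. Setting this equal to demand: 523 - 5Pb = 8 + 6Pb, so Pb = 515/11.
Sellers receive Ps = 515/11 + 25 = 790/11; x' = 523 − 5·(515/11) = 3178/11.
Buyers' price falls by P* − Pb = 665/11 − 515/11 = 150/11; sellers' price rises by Ps − P* = 790/11 − 665/11 = 125/11.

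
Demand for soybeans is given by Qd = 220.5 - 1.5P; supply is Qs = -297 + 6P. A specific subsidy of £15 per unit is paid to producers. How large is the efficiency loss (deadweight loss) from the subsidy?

Pre-subsidy: 220.5 - 1.5P = -297 + 6P gives P* = 69, Q* = 117.
With the subsidy, sellers receive Ps = Pb + 15 for each unit, where Pb is the price buyers pay.
Supply in terms of Pb becomes Qs = -297 + 6(Pb + 15) = -207 + 6Pb. Setting this equal to demand: 220.5 - 1.5Pb = -207 + 6Pb, so Pb = 57.
Sellers receive Ps = 57 + 15 = 72; Q' = 220.5 − 1.5·57 = 135.
The subsidy expands output by 135 − 117 = 18 past the efficient level; on those units the gap between marginal cost and willingness to pay runs from 0 up to 15.
DWL = ½ × 15 × 18 = 135.

Deadweight loss = £135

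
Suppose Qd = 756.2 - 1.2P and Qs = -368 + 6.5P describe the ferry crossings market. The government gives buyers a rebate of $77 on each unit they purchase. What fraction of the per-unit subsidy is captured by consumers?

Pre-subsidy: 756.2 - 1.2P = -368 + 6.5P gives P* = 146, Q* = 581.
With the rebate, buyers effectively pay Pb = Ps − 77, where Ps is the price sellers receive.
Demand in terms of Ps becomes Qd = 756.2 − 1.2(Ps − 77) = 848.6 - 1.2Ps. Setting this equal to supply: 848.6 - 1.2Ps = -368 + 6.5Ps, so Ps = 158.
Buyers pay Pb = 158 − 77 = 81; Q' = -368 + 6.5·158 = 659.
Buyers' price falls by P* − Pb = 146 − 81 = 65; sellers' price rises by Ps − P* = 158 − 146 = 12.
So consumers capture 65/77 = 65/77 of each unit of subsidy.

Consumer share = 65/77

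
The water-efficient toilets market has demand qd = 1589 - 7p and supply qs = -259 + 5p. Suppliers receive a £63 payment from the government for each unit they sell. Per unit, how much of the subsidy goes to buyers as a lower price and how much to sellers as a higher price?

Pre-subsidy: 1589 - 7p = -259 + 5p gives p* = 154, q* = 511.
With the subsidy, sellers receive ps = pb + 63 for each unit, where pb is the price buyers pay.
Supply in terms of pb becomes qs = -259 + 5(pb + 63) = 56 + 5pb. Setting this equal to demand: 1589 - 7pb = 56 + 5pb, so pb = 127.75.
Sellers receive ps = 127.75 + 63 = 190.75; q' = 1589 − 7·127.75 = 694.75.
Buyers' price falls by p* − pb = 154 − 127.75 = 26.25; sellers' price rises by ps − p* = 190.75 − 154 = 36.75.

Buyers gain £26.25 per unit; sellers gain £36.75 per unit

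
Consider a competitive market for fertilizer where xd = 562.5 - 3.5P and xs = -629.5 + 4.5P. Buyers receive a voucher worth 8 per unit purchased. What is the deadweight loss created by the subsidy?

Pre-subsidy: 562.5 - 3.5P = -629.5 + 4.5P gives P* = 149, x* = 41.
With the rebate, buyers effectively pay Pb = Ps − 8, where Ps is the price sellers receive.
Demand in terms of Ps becomes xd = 562.5 − 3.5(Ps − 8) = 590.5 - 3.5Ps. Setting this equal to supply: 590.5 - 3.5Ps = -629.5 + 4.5Ps, so Ps = 152.5.
Buyers pay Pb = 152.5 − 8 = 144.5; x' = -629.5 + 4.5·152.5 = 56.75.
The subsidy expands output by 56.75 − 41 = 15.75 past the efficient level; on those units the gap between marginal cost and willingness to pay runs from 0 up to 8.
DWL = ½ × 8 × 15.75 = 63.

Deadweight loss = 63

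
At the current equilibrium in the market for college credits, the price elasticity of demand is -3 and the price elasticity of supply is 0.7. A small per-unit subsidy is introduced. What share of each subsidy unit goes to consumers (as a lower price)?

For a small subsidy around the equilibrium, the benefit split depends on the relative slopes, which at a point are proportional to the elasticities.
Buyer share = εs/(εs + |εd|) = 0.7/(0.7 + 3) = 7/37; seller share = |εd|/(εs + |εd|) = 30/37.

Consumer share = 7/37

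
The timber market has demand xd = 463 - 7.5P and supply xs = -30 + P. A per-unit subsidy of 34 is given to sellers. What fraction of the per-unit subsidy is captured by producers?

Pre-subsidy: 463 - 7.5P = -30 + P gives P* = 58, x* = 28.
With the subsidy, sellers receive Ps = Pb + 34 for each unit, where Pb is the price buyers pay.
Supply in terms of Pb becomes xs = -30 + 1(Pb + 34) = 4 + Pb. Setting this equal to demand: 463 - 7.5Pb = 4 + Pb, so Pb = 54.
Sellers receive Ps = 54 + 34 = 88; x' = 463 − 7.5·54 = 58.
Buyers' price falls by P* − Pb = 58 − 54 = 4; sellers' price rises by Ps − P* = 88 − 58 = 30.
So producers capture 30/34 = 15/17 of each unit of subsidy.

Producer share = 15/17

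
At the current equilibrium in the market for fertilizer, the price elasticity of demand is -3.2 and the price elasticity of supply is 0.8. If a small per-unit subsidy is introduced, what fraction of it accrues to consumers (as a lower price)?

For a small subsidy around the equilibrium, the benefit split depends on the relative slopes, which at a point are proportional to the elasticities.
Buyer share = εs/(εs + |εd|) = 0.8/(0.8 + 3.2) = 0.2; seller share = |εd|/(εs + |εd|) = 0.8.

Consumer share = 0.2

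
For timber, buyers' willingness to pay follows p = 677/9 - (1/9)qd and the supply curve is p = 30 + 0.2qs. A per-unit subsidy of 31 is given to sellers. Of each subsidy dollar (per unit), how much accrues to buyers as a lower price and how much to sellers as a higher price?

Buyers gain 155/14 per unit; sellers gain 279/14 per unit

Pre-subsidy: 677/9 - (1/9)q = 30 + 0.2q gives q* = 2035/14 and p* = 827/14.
With the subsidy, sellers receive ps = pb + 31 for each unit, where pb is the price buyers pay.
On the curves, pb = 677/9 - (1/9)q and ps = 30 + 0.2q; the wedge ps − pb = 31 gives 30 + 0.2q − (677/9 - (1/9)q) = 31, so q' = 245.
Then pb = 677/9 − (1/9)·245 = 48 and ps = 30 + 0.2·245 = 79.
Buyers' price falls by p* − pb = 827/14 − 48 = 155/14; sellers' price rises by ps − p* = 79 − 827/14 = 279/14.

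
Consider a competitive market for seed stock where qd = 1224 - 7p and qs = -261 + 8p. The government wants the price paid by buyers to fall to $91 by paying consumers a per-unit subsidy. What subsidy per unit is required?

At a buyer price of 91, quantity demanded is 1224 − 7·91 = 587.
Sellers supply 587 only when they receive ps with -261 + 8·ps = 587, i.e. ps = 106.
s = ps − pb = 106 − 91 = 15.

Required subsidy s = $15 per unit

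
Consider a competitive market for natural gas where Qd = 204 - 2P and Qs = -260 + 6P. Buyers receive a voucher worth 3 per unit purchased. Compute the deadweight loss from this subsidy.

Deadweight loss = 6.75

Pre-subsidy: 204 - 2P = -260 + 6P gives P* = 58, Q* = 88.
With the rebate, buyers effectively pay Pb = Ps − 3, where Ps is the price sellers receive.
Demand in terms of Ps becomes Qd = 204 − 2(Ps − 3) = 210 - 2Ps. Setting this equal to supply: 210 - 2Ps = -260 + 6Ps, so Ps = 58.75.
Buyers pay Pb = 58.75 − 3 = 55.75; Q' = -260 + 6·58.75 = 92.5.
The subsidy expands output by 92.5 − 88 = 4.5 past the efficient level; on those units the gap between marginal cost and willingness to pay runs from 0 up to 3.
DWL = ½ × 3 × 4.5 = 6.75.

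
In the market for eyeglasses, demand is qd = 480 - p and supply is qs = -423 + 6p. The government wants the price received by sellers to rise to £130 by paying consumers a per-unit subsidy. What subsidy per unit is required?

Required subsidy s = £7 per unit

At a seller price of 130, quantity supplied is -423 + 6·130 = 357.
Buyers absorb 357 only when they pay pb with 480 − 1·pb = 357, i.e. pb = 123.
s = ps − pb = 130 − 123 = 7.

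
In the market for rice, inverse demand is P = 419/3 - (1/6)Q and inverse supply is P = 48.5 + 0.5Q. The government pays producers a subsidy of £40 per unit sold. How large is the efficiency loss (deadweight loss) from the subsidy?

Deadweight loss = £1200

Pre-subsidy: 419/3 - (1/6)Q = 48.5 + 0.5Q gives Q* = 136.75 and P* = 116.875.
With the subsidy, sellers receive Ps = Pb + 40 for each unit, where Pb is the price buyers pay.
On the curves, Pb = 419/3 - (1/6)Q and Ps = 48.5 + 0.5Q; the wedge Ps − Pb = 40 gives 48.5 + 0.5Q − (419/3 - (1/6)Q) = 40, so Q' = 196.75.
Then Pb = 419/3 − (1/6)·196.75 = 106.875 and Ps = 48.5 + 0.5·196.75 = 146.875.
The subsidy expands output by 196.75 − 136.75 = 60 past the efficient level; on those units the gap between marginal cost and willingness to pay runs from 0 up to 40.
DWL = ½ × 40 × 60 = 1200.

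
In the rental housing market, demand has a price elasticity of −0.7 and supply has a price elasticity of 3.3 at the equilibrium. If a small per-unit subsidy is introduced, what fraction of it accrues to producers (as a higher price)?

For a small subsidy around the equilibrium, the benefit split depends on the relative slopes, which at a point are proportional to the elasticities.
Buyer share = εs/(εs + |εd|) = 3.3/(3.3 + 0.7) = 0.825; seller share = |εd|/(εs + |εd|) = 0.175.
So producers capture 0.175 of the subsidy.

Producer share = 0.175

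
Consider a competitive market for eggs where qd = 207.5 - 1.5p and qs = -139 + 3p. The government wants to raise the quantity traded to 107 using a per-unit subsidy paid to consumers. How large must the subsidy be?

At q = 107, invert demand for the buyer price: pb = (207.5 − 107)/1.5 = 67; invert supply for the seller price: ps = (107 − (-139))/3 = 82.
The subsidy must fill the gap: s = ps − pb = 82 − 67 = 15.

Required subsidy s = 15 per unit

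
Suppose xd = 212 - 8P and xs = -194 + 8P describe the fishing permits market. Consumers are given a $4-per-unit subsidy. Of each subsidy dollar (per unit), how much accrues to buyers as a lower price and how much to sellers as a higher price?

Pre-subsidy: 212 - 8P = -194 + 8P gives P* = 25.375, x* = 9.
With the rebate, buyers effectively pay Pb = Ps − 4, where Ps is the price sellers receive.
Demand in terms of Ps becomes xd = 212 − 8(Ps − 4) = 244 - 8Ps. Setting this equal to supply: 244 - 8Ps = -194 + 8Ps, so Ps = 27.375.
Buyers pay Pb = 27.375 − 4 = 23.375; x' = -194 + 8·27.375 = 25.
Buyers' price falls by P* − Pb = 25.375 − 23.375 = 2; sellers' price rises by Ps − P* = 27.375 − 25.375 = 2.

Buyers gain $2 per unit; sellers gain $2 per unit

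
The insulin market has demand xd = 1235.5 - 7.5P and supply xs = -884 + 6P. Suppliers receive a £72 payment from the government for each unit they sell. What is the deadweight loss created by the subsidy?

Deadweight loss = £8640

Pre-subsidy: 1235.5 - 7.5P = -884 + 6P gives P* = 157, x* = 58.
With the subsidy, sellers receive Ps = Pb + 72 for each unit, where Pb is the price buyers pay.
Supply in terms of Pb becomes xs = -884 + 6(Pb + 72) = -452 + 6Pb. Setting this equal to demand: 1235.5 - 7.5Pb = -452 + 6Pb, so Pb = 125.
Sellers receive Ps = 125 + 72 = 197; x' = 1235.5 − 7.5·125 = 298.
The subsidy expands output by 298 − 58 = 240 past the efficient level; on those units the gap between marginal cost and willingness to pay runs from 0 up to 72.
DWL = ½ × 72 × 240 = 8640.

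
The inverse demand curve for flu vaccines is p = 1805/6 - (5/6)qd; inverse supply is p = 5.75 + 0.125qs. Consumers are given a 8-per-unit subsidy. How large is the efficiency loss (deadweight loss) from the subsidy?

Deadweight loss = 768/23

Pre-subsidy: 1805/6 - (5/6)q = 5.75 + 0.125q gives q* = 7082/23 and p* = 2035/46.
With the rebate, buyers effectively pay pb = ps − 8, where ps is the price sellers receive.
On the curves, pb = 1805/6 - (5/6)q and ps = 5.75 + 0.125q; the wedge ps − pb = 8 gives 5.75 + 0.125q − (1805/6 - (5/6)q) = 8, so q' = 7274/23.
Then pb = 1805/6 − (5/6)·(7274/23) = 1715/46 and ps = 5.75 + 0.125·(7274/23) = 2083/46.
The subsidy expands output by 7274/23 − 7082/23 = 192/23 past the efficient level; on those units the gap between marginal cost and willingness to pay runs from 0 up to 8.
DWL = ½ × 8 × 192/23 = 768/23.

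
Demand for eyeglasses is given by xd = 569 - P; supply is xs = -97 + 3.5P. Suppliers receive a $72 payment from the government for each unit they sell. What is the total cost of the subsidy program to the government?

Government cost = $34344

Pre-subsidy: 569 - P = -97 + 3.5P gives P* = 148, x* = 421.
With the subsidy, sellers receive Ps = Pb + 72 for each unit, where Pb is the price buyers pay.
Supply in terms of Pb becomes xs = -97 + 3.5(Pb + 72) = 155 + 3.5Pb. Setting this equal to demand: 569 - Pb = 155 + 3.5Pb, so Pb = 92.
Sellers receive Ps = 92 + 72 = 164; x' = 569 − 1·92 = 477.
Government outlay = subsidy × quantity = 72 × 477 = 34344.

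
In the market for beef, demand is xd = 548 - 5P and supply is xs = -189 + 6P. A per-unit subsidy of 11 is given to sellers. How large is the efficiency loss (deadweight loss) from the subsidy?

Deadweight loss = 165

Pre-subsidy: 548 - 5P = -189 + 6P gives P* = 67, x* = 213.
With the subsidy, sellers receive Ps = Pb + 11 for each unit, where Pb is the price buyers pay.
Supply in terms of Pb becomes xs = -189 + 6(Pb + 11) = -123 + 6Pb. Setting this equal to demand: 548 - 5Pb = -123 + 6Pb, so Pb = 61.
Sellers receive Ps = 61 + 11 = 72; x' = 548 − 5·61 = 243.
The subsidy expands output by 243 − 213 = 30 past the efficient level; on those units the gap between marginal cost and willingness to pay runs from 0 up to 11.
DWL = ½ × 11 × 30 = 165.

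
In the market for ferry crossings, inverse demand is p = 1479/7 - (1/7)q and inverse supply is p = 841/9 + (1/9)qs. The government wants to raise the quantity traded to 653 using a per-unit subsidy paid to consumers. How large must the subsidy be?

At q = 653, from the demand curve buyers pay pb = 1479/7 − (1/7)·653 = 118; from the supply curve sellers need ps = 841/9 + (1/9)·653 = 166.
The subsidy must fill the gap: s = ps − pb = 166 − 118 = 48.

Required subsidy s = 48 per unit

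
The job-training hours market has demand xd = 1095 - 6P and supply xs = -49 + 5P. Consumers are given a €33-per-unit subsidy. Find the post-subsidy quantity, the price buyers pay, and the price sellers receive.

Pre-subsidy: 1095 - 6P = -49 + 5P gives P* = 104, x* = 471.
With the rebate, buyers effectively pay Pb = Ps − 33, where Ps is the price sellers receive.
Demand in terms of Ps becomes xd = 1095 − 6(Ps − 33) = 1293 - 6Ps. Setting this equal to supply: 1293 - 6Ps = -49 + 5Ps, so Ps = 122.
Buyers pay Pb = 122 − 33 = 89; x' = -49 + 5·122 = 561.

x' = 561; buyers pay €89; sellers receive €122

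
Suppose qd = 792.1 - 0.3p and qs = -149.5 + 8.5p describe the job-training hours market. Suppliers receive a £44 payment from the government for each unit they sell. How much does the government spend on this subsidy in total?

Government cost = £34001

Pre-subsidy: 792.1 - 0.3p = -149.5 + 8.5p gives p* = 107, q* = 760.
With the subsidy, sellers receive ps = pb + 44 for each unit, where pb is the price buyers pay.
Supply in terms of pb becomes qs = -149.5 + 8.5(pb + 44) = 224.5 + 8.5pb. Setting this equal to demand: 792.1 - 0.3pb = 224.5 + 8.5pb, so pb = 64.5.
Sellers receive ps = 64.5 + 44 = 108.5; q' = 792.1 − 0.3·64.5 = 772.75.
Government outlay = subsidy × quantity = 44 × 772.75 = 34001.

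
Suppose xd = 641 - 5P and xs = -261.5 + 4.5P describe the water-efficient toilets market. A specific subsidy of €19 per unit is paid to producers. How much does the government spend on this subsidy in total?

Government cost = €4009

Pre-subsidy: 641 - 5P = -261.5 + 4.5P gives P* = 95, x* = 166.
With the subsidy, sellers receive Ps = Pb + 19 for each unit, where Pb is the price buyers pay.
Supply in terms of Pb becomes xs = -261.5 + 4.5(Pb + 19) = -176 + 4.5Pb. Setting this equal to demand: 641 - 5Pb = -176 + 4.5Pb, so Pb = 86.
Sellers receive Ps = 86 + 19 = 105; x' = 641 − 5·86 = 211.
Government outlay = subsidy × quantity = 19 × 211 = 4009.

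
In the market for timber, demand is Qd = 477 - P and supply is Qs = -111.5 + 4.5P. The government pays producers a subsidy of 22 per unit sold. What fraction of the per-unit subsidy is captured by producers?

Producer share = 2/11

Pre-subsidy: 477 - P = -111.5 + 4.5P gives P* = 107, Q* = 370.
With the subsidy, sellers receive Ps = Pb + 22 for each unit, where Pb is the price buyers pay.
Supply in terms of Pb becomes Qs = -111.5 + 4.5(Pb + 22) = -12.5 + 4.5Pb. Setting this equal to demand: 477 - Pb = -12.5 + 4.5Pb, so Pb = 89.
Sellers receive Ps = 89 + 22 = 111; Q' = 477 − 1·89 = 388.
Buyers' price falls by P* − Pb = 107 − 89 = 18; sellers' price rises by Ps − P* = 111 − 107 = 4.
So producers capture 4/22 = 2/11 of each unit of subsidy.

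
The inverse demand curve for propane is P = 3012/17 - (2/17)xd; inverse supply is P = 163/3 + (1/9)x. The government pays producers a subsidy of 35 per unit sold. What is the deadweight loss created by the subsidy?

Pre-subsidy: 3012/17 - (2/17)x = 163/3 + (1/9)x gives x* = 537 and P* = 114.
With the subsidy, sellers receive Ps = Pb + 35 for each unit, where Pb is the price buyers pay.
On the curves, Pb = 3012/17 - (2/17)x and Ps = 163/3 + (1/9)x; the wedge Ps − Pb = 35 gives 163/3 + (1/9)x − (3012/17 - (2/17)x) = 35, so x' = 690.
Then Pb = 3012/17 − (2/17)·690 = 96 and Ps = 163/3 + (1/9)·690 = 131.
The subsidy expands output by 690 − 537 = 153 past the efficient level; on those units the gap between marginal cost and willingness to pay runs from 0 up to 35.
DWL = ½ × 35 × 153 = 2677.5.

Deadweight loss = 2677.5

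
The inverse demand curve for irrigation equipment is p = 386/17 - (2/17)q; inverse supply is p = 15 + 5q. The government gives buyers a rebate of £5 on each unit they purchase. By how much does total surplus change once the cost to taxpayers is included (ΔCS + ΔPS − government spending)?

Pre-subsidy: 386/17 - (2/17)q = 15 + 5q gives q* = 131/87 and p* = 1960/87.
With the rebate, buyers effectively pay pb = ps − 5, where ps is the price sellers receive.
On the curves, pb = 386/17 - (2/17)q and ps = 15 + 5q; the wedge ps − pb = 5 gives 15 + 5q − (386/17 - (2/17)q) = 5, so q' = 72/29.
Then pb = 386/17 − (2/17)·(72/29) = 650/29 and ps = 15 + 5·(72/29) = 795/29.
ΔCS = ½(131/87 + 72/29)(1960/87 − 650/29) = 1735/7569; ΔPS = ½(131/87 + 72/29)(795/29 − 1960/87) = 147475/15138.
Government spending = 5 × 72/29 = 360/29.
Net change = 1735/7569 + 147475/15138 − 360/29 = -425/174. The loss equals the DWL triangle ½·5·85/87.

Net change in total surplus = -425/174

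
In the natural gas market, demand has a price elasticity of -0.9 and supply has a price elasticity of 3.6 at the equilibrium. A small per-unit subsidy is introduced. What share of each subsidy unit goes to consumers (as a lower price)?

For a small subsidy around the equilibrium, the benefit split depends on the relative slopes, which at a point are proportional to the elasticities.
Buyer share = εs/(εs + |εd|) = 3.6/(3.6 + 0.9) = 0.8; seller share = |εd|/(εs + |εd|) = 0.2.

Consumer share = 0.8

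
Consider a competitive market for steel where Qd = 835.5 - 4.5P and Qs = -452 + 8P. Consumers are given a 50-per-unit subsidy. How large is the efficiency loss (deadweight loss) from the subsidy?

Pre-subsidy: 835.5 - 4.5P = -452 + 8P gives P* = 103, Q* = 372.
With the rebate, buyers effectively pay Pb = Ps − 50, where Ps is the price sellers receive.
Demand in terms of Ps becomes Qd = 835.5 − 4.5(Ps − 50) = 1060.5 - 4.5Ps. Setting this equal to supply: 1060.5 - 4.5Ps = -452 + 8Ps, so Ps = 121.
Buyers pay Pb = 121 − 50 = 71; Q' = -452 + 8·121 = 516.
The subsidy expands output by 516 − 372 = 144 past the efficient level; on those units the gap between marginal cost and willingness to pay runs from 0 up to 50.
DWL = ½ × 50 × 144 = 3600.

Deadweight loss = 3600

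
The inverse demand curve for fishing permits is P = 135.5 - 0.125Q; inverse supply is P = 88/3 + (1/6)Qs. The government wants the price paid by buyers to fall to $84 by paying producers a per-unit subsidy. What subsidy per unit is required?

Required subsidy s = $14 per unit

At a buyer price of 84, quantity demanded is 1084 − 8·84 = 412.
Sellers supply 412 only when they receive Ps = 88/3 + (1/6)·412 = 98.
s = Ps − Pb = 98 − 84 = 14.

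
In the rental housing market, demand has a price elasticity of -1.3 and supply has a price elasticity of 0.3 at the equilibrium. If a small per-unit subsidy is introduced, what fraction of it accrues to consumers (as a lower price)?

Consumer share = 0.1875

For a small subsidy around the equilibrium, the benefit split depends on the relative slopes, which at a point are proportional to the elasticities.
Buyer share = εs/(εs + |εd|) = 0.3/(0.3 + 1.3) = 0.1875; seller share = |εd|/(εs + |εd|) = 0.8125.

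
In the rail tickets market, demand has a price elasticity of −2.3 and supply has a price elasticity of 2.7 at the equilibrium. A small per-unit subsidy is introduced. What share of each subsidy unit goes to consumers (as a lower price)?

For a small subsidy around the equilibrium, the benefit split depends on the relative slopes, which at a point are proportional to the elasticities.
Buyer share = εs/(εs + |εd|) = 2.7/(2.7 + 2.3) = 0.54; seller share = |εd|/(εs + |εd|) = 0.46.

Consumer share = 0.54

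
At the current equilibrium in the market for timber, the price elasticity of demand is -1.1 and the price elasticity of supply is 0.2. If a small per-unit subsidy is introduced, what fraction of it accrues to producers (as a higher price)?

Producer share = 11/13

For a small subsidy around the equilibrium, the benefit split depends on the relative slopes, which at a point are proportional to the elasticities.
Buyer share = εs/(εs + |εd|) = 0.2/(0.2 + 1.1) = 2/13; seller share = |εd|/(εs + |εd|) = 11/13.
So producers capture 11/13 of the subsidy.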